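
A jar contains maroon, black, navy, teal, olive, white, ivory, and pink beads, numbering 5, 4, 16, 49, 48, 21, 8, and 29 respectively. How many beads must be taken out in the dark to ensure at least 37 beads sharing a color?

Treat the 8 colors as pigeonholes.
In the worst case we take at most 36 of each color, but all 5 maroon, all 4 black, all 16 navy, all 21 white, all 8 ivory, and all 29 pink (fewer than 36), giving 5 + 4 + 16 + 36 + 36 + 21 + 8 + 29 = 155.
One more bead then forces some color to 37, so 155 + 1 = 156.

156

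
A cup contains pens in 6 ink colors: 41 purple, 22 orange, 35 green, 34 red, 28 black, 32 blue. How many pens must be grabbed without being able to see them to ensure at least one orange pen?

To avoid orange pens as long as possible, exhaust the other 5 ink colors first.
The worst case draws every non-orange pen first: 41 + 35 + 34 + 28 + 32 = 170.
The next draw is then forced to be orange, giving 170 + 1 = 171.

171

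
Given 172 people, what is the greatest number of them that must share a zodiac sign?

The 172 people fall into 12 zodiac signs.
If each of the 12 zodiac signs held at most 14, the total would be at most 12 × 14 = 168 < 172, a contradiction.
So at least one holds ⌈172/12⌉ = 15.

15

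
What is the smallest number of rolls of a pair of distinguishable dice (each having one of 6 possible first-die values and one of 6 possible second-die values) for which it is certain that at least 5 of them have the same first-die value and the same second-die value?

There are 6 × 6 = 36 (first-die value, second-die value) combinations acting as pigeonholes.
With 36 × 4 = 144 rolls of a pair of distinguishable dice we could place exactly 4 in each, with no (first-die value, second-die value) pair reaching 5.
One more forces some (first-die value, second-die value) pair to hold 5, so 144 + 1 = 145.

145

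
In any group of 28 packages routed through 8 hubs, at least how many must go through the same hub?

The 28 packages fall into 8 hubs.
If each of the 8 hubs held at most 3, the total would be at most 8 × 3 = 24 < 28, a contradiction.
So at least one holds ⌈28/8⌉ = 4.

4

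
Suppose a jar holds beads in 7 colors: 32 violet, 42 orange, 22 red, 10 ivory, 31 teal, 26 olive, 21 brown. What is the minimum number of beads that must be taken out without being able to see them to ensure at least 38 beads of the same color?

180

In the worst case we take at most 37 of each color, but all 32 violet, all 22 red, all 10 ivory, all 31 teal, all 26 olive, and all 21 brown (fewer than 37), giving 32 + 37 + 22 + 10 + 31 + 26 + 21 = 179.
One more bead then forces some color to 38, so 179 + 1 = 180.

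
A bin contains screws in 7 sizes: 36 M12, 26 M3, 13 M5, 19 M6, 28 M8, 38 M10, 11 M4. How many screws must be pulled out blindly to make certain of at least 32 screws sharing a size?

160

In the worst case we take at most 31 of each size, but all 26 M3, all 13 M5, all 19 M6, all 28 M8, and all 11 M4 (fewer than 31), giving 31 + 26 + 13 + 19 + 28 + 31 + 11 = 159.
One more screw then forces some size to 32, so 159 + 1 = 160.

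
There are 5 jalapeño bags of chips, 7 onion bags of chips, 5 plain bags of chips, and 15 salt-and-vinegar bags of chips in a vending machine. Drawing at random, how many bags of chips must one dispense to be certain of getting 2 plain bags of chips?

29

The worst case draws every non-plain bag of chips first: 5 + 7 + 15 = 27.
The next 2 draws are then forced to be plain, giving 27 + 2 = 29.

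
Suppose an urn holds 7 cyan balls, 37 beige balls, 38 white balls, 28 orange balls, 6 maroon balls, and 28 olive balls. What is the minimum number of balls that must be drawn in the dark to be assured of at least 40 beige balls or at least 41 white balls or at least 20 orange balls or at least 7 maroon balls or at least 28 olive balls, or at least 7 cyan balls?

Each of the 6 colors has its own threshold; avoid all of them simultaneously.
The worst case stops just short of every target: 6 cyan, all 37 beige, all 38 white, 19 orange, 6 maroon, 27 olive — 6 + 37 + 38 + 19 + 6 + 27 = 133 balls.
One more ball must push some color to its target, so 133 + 1 = 134.

134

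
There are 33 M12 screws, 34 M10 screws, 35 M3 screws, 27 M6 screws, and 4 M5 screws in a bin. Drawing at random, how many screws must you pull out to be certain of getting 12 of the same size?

49

In the worst case we take at most 11 of each size, but all 4 M5 (fewer than 11), giving 11 + 11 + 11 + 11 + 4 = 48.
One more screw then forces some size to 12, so 48 + 1 = 49.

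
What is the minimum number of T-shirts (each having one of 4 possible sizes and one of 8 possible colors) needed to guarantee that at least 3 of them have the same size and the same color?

65

There are 4 × 8 = 32 (size, color) combinations acting as pigeonholes.
With 32 × 2 = 64 T-shirts we could place exactly 2 in each, with no (size, color) pair reaching 3.
One more forces some (size, color) pair to hold 3, so 64 + 1 = 65.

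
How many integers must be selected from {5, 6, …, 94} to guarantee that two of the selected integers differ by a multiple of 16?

17

Group the integers by remainder mod 16; there are 16 residue classes, each nonempty in this range.
Choosing one from each class (16 integers) avoids any shared remainder.
One more choice must repeat a class, so two differ by a multiple of 16. Hence 16 + 1 = 17.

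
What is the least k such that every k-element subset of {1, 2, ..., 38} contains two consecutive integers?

Partition {1, …, 38} into 19 pairs: {1,2}, {3,4}, …, {37,38}.
Choosing 19 integers — say the 19 even numbers 2, 4, …, 38 — takes one from each pair and avoids the property.
Choosing 20 forces two into the same pair by pigeonhole, and those are consecutive. So 20.

20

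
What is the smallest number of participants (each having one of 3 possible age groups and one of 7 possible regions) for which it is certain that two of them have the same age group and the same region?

22

There are 3 × 7 = 21 (age group, region) combinations acting as pigeonholes.
With 21 participants we could place one in each, avoiding any repeat.
One more forces some (age group, region) pair to hold 2, so 21 + 1 = 22.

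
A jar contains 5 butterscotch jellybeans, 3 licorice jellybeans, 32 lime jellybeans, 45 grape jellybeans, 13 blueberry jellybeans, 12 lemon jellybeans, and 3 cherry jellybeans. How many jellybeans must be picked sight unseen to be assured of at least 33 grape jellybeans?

The worst case draws every non-grape jellybean first: 5 + 3 + 32 + 13 + 12 + 3 = 68.
The next 33 draws are then forced to be grape, giving 68 + 33 = 101.

101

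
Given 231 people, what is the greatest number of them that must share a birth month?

There are 12 months of the year, which serve as the pigeonholes.
If each of the 12 months of the year held at most 19, the total would be at most 12 × 19 = 228 < 231, a contradiction.
So at least one holds ⌈231/12⌉ = 20.

20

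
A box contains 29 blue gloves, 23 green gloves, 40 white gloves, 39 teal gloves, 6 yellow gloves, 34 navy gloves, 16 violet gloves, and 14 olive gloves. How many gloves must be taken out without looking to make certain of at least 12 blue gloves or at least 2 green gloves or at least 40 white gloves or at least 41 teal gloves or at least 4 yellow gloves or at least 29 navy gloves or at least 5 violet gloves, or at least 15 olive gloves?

Each of the 8 colors has its own threshold; avoid all of them simultaneously.
The worst case stops just short of every target: 11 blue, 1 green, 39 white, all 39 teal, 3 yellow, 28 navy, 4 violet, 14 olive — 11 + 1 + 39 + 39 + 3 + 28 + 4 + 14 = 139 gloves.
One more glove must push some color to its target, so 139 + 1 = 140.

140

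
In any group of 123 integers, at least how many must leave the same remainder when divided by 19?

If each of the 19 residue classes modulo 19 held at most 6, the total would be at most 19 × 6 = 114 < 123, a contradiction.
So at least one holds ⌈123/19⌉ = 7.

7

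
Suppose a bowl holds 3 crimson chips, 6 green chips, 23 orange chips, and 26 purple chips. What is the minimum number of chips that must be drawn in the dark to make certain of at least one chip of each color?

56

The hardest color to obtain is crimson: we could draw every other chip first — 58 − 3 = 55 chips — without a single crimson one.
The next draw must be crimson, so 55 + 1 = 56.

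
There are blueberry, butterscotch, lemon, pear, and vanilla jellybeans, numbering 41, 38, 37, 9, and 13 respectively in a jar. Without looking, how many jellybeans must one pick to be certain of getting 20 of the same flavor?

80

In the worst case we take at most 19 of each flavor, but all 9 pear and all 13 vanilla (fewer than 19), giving 19 + 19 + 19 + 9 + 13 = 79.
One more jellybean then forces some flavor to 20, so 79 + 1 = 80.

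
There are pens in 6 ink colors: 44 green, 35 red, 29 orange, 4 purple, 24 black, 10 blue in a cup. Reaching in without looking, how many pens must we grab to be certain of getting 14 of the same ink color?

In the worst case we take at most 13 of each ink color, but all 4 purple and all 10 blue (fewer than 13), giving 13 + 13 + 13 + 4 + 13 + 10 = 66.
One more pen then forces some ink color to 14, so 66 + 1 = 67.

67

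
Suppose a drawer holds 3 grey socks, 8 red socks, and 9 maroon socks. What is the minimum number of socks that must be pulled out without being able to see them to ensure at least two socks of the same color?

The worst case takes 1 sock of each color without reaching 2 of any: 3 × 1 = 3.
The next sock must bring some color to 2, so 3 + 1 = 4.

4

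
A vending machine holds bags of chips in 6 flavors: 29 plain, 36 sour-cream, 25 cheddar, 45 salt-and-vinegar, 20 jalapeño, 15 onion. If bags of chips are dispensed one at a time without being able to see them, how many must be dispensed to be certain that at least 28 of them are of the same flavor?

142

In the worst case we take at most 27 of each flavor, but all 25 cheddar, all 20 jalapeño, and all 15 onion (fewer than 27), giving 27 + 27 + 25 + 27 + 20 + 15 = 141.
One more bag of chips then forces some flavor to 28, so 141 + 1 = 142.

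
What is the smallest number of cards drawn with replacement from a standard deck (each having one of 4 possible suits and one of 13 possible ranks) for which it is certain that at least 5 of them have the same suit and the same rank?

There are 4 × 13 = 52 (suit, rank) combinations acting as pigeonholes.
With 52 × 4 = 208 cards drawn with replacement from a standard deck we could place exactly 4 in each, with no (suit, rank) pair reaching 5.
One more forces some (suit, rank) pair to hold 5, so 208 + 1 = 209.

209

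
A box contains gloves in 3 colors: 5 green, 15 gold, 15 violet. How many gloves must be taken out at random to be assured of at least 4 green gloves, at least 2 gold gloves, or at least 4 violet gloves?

8

The worst case stops just short of every target: 3 green, 1 gold, 3 violet — 3 + 1 + 3 = 7 gloves.
One more glove must push some color to its target, so 7 + 1 = 8.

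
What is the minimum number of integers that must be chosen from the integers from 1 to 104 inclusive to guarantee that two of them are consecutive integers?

53

Partition {1, …, 104} into 52 pairs: {1,2}, {3,4}, …, {103,104}.
Choosing 52 integers — say the 52 even numbers 2, 4, …, 104 — takes one from each pair and avoids the property.
Choosing 53 forces two into the same pair by pigeonhole, and those are consecutive. So 53.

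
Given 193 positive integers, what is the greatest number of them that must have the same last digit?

20

If each of the 10 possible last digits held at most 19, the total would be at most 10 × 19 = 190 < 193, a contradiction.
So at least one holds ⌈193/10⌉ = 20.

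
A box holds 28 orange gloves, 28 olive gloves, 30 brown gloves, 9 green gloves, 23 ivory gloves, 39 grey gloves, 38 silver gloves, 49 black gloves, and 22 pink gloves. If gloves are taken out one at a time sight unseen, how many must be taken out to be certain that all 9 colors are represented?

258

The hardest color to obtain is green: we could draw every other glove first — 266 − 9 = 257 gloves — without a single green one.
The next draw must be green, so 257 + 1 = 258.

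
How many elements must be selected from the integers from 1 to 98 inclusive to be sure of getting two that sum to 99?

Partition {1, …, 98} into 49 pairs: {1,98}, {2,97}, …, {49,50}.
Choosing 49 integers — say the integers 1 through 49 — takes one from each pair and avoids the property.
Choosing 50 forces two into the same pair by pigeonhole, and those sum to 99. So 50.

50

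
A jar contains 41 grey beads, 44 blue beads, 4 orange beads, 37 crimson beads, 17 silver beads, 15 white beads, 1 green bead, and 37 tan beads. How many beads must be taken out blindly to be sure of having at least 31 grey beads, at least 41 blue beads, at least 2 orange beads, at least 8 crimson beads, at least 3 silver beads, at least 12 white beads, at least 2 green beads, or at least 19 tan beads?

111

The worst case stops just short of every target: 30 grey, 40 blue, 1 orange, 7 crimson, 2 silver, 11 white, 1 green, 18 tan — 30 + 40 + 1 + 7 + 2 + 11 + 1 + 18 = 110 beads.
One more bead must push some color to its target, so 110 + 1 = 111.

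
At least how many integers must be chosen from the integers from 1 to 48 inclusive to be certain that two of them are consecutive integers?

Partition {1, …, 48} into 24 pairs: {1,2}, {3,4}, …, {47,48}.
Choosing 24 integers — say the 24 even numbers 2, 4, …, 48 — takes one from each pair and avoids the property.
Choosing 25 forces two into the same pair by pigeonhole, and those are consecutive. So 25.

25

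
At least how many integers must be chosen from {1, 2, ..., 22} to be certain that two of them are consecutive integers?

Partition {1, …, 22} into 11 pairs: {1,2}, {3,4}, …, {21,22}.
Choosing 11 integers — say the 11 even numbers 2, 4, …, 22 — takes one from each pair and avoids the property.
Choosing 12 forces two into the same pair by pigeonhole, and those are consecutive. So 12.

12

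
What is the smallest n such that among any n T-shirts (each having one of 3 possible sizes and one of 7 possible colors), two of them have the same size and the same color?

22

There are 3 × 7 = 21 (size, color) combinations acting as pigeonholes.
With 21 T-shirts we could place one in each, avoiding any repeat.
One more forces some (size, color) pair to hold 2, so 21 + 1 = 22.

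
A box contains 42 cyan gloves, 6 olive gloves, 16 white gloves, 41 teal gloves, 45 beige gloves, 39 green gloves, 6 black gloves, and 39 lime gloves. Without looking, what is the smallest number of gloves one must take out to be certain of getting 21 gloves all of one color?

129

In the worst case we take at most 20 of each color, but all 6 olive, all 16 white, and all 6 black (fewer than 20), giving 20 + 6 + 16 + 20 + 20 + 20 + 6 + 20 = 128.
One more glove then forces some color to 21, so 128 + 1 = 129.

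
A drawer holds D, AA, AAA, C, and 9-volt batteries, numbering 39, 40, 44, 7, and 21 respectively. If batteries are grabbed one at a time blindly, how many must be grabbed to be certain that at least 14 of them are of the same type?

60

Treat the 5 types as pigeonholes.
In the worst case we take at most 13 of each type, but all 7 C (fewer than 13), giving 13 + 13 + 13 + 7 + 13 = 59.
One more battery then forces some type to 14, so 59 + 1 = 60.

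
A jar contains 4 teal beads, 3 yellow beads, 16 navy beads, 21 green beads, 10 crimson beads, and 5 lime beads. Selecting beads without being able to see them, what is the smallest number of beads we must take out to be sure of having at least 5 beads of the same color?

Treat the 6 colors as pigeonholes.
In the worst case we take at most 4 of each color, but all 3 yellow (fewer than 4), giving 4 + 3 + 4 + 4 + 4 + 4 = 23.
One more bead then forces some color to 5, so 23 + 1 = 24.

24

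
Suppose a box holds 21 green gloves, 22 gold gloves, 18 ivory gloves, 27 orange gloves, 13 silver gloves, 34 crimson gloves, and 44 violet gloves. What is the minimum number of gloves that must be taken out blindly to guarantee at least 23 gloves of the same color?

141

In the worst case we take at most 22 of each color, but all 21 green, all 18 ivory, and all 13 silver (fewer than 22), giving 21 + 22 + 18 + 22 + 13 + 22 + 22 = 140.
One more glove then forces some color to 23, so 140 + 1 = 141.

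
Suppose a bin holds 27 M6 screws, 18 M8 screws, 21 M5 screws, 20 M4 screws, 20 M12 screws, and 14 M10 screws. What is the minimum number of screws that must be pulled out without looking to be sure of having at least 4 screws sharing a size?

19

The worst case takes 3 screws of each size without reaching 4 of any: 6 × 3 = 18.
The next screw must bring some size to 4, so 18 + 1 = 19.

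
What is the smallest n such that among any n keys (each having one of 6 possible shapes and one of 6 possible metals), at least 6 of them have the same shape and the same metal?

There are 6 × 6 = 36 (shape, metal) combinations acting as pigeonholes.
With 36 × 5 = 180 keys we could place exactly 5 in each, with no (shape, metal) pair reaching 6.
One more forces some (shape, metal) pair to hold 6, so 180 + 1 = 181.

181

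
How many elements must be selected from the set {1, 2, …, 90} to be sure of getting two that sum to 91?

Partition {1, …, 90} into 45 pairs: {1,90}, {2,89}, …, {45,46}.
Choosing 45 integers — say the integers 1 through 45 — takes one from each pair and avoids the property.
Choosing 46 forces two into the same pair by pigeonhole, and those sum to 91. So 46.

46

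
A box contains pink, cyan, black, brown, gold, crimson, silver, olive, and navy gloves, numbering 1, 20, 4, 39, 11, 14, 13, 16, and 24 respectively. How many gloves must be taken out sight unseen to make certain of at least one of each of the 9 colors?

142

The hardest color to obtain is pink: we could draw every other glove first — 142 − 1 = 141 gloves — without a single pink one.
The next draw must be pink, so 141 + 1 = 142.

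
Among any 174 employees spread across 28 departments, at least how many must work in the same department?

If each of the 28 departments held at most 6, the total would be at most 28 × 6 = 168 < 174, a contradiction.
So at least one holds ⌈174/28⌉ = 7.

7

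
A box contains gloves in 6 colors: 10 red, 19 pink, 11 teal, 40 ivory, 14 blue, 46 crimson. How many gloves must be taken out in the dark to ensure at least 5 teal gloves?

134

To avoid teal gloves as long as possible, exhaust the other 5 colors first.
The worst case draws every non-teal glove first: 10 + 19 + 40 + 14 + 46 = 129.
The next 5 draws are then forced to be teal, giving 129 + 5 = 134.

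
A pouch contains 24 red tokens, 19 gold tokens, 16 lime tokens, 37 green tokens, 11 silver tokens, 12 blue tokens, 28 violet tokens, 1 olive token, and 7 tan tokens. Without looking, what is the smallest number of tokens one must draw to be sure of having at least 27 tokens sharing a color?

143

In the worst case we take at most 26 of each color, but all 24 red, all 19 gold, all 16 lime, all 11 silver, all 12 blue, all 1 olive, and all 7 tan (fewer than 26), giving 24 + 19 + 16 + 26 + 11 + 12 + 26 + 1 + 7 = 142.
One more token then forces some color to 27, so 142 + 1 = 143.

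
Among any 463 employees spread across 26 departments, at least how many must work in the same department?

18

If each of the 26 departments held at most 17, the total would be at most 26 × 17 = 442 < 463, a contradiction.
So at least one holds ⌈463/26⌉ = 18.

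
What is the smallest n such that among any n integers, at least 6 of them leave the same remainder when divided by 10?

There are 10 residue classes modulo 10 acting as pigeonholes.
With 10 × 5 = 50 integers we could place exactly 5 in each, with no class reaching 6.
One more forces some class to hold 6, so 50 + 1 = 51.

51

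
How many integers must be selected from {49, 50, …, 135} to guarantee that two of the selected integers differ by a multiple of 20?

Use the pigeonhole principle on residue classes: group the integers by remainder mod 20; there are 20 residue classes, each nonempty in this range.
Choosing one from each class (20 integers) avoids any shared remainder.
One more choice must repeat a class, so two differ by a multiple of 20. Hence 20 + 1 = 21.

21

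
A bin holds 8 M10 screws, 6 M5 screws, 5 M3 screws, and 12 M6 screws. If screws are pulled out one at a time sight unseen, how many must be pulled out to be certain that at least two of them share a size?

Treat the 4 sizes as pigeonholes.
The worst case takes 1 screw of each size without reaching 2 of any: 4 × 1 = 4.
The next screw must bring some size to 2, so 4 + 1 = 5.

5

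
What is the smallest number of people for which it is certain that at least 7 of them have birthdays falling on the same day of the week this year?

43

There are 7 days of the week acting as pigeonholes.
With 7 × 6 = 42 people we could place exactly 6 in each, with no class reaching 7.
One more forces some class to hold 7, so 42 + 1 = 43.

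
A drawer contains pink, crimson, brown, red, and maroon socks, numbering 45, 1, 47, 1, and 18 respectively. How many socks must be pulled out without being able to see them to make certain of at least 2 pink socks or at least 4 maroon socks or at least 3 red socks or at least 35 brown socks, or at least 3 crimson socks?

41

Each of the 5 colors has its own threshold; avoid all of them simultaneously.
The worst case stops just short of every target: 1 pink, all 1 crimson, 34 brown, all 1 red, 3 maroon — 1 + 1 + 34 + 1 + 3 = 40 socks.
One more sock must push some color to its target, so 40 + 1 = 41.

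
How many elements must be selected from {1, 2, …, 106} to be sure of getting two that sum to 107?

54

Partition {1, …, 106} into 53 pairs: {1,106}, {2,105}, …, {53,54}.
Choosing 53 integers — say the integers 1 through 53 — takes one from each pair and avoids the property.
Choosing 54 forces two into the same pair by pigeonhole, and those sum to 107. So 54.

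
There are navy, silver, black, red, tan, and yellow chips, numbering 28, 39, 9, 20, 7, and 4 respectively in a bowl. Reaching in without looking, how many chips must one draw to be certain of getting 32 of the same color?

100

In the worst case we take at most 31 of each color, but all 28 navy, all 9 black, all 20 red, all 7 tan, and all 4 yellow (fewer than 31), giving 28 + 31 + 9 + 20 + 7 + 4 = 99.
One more chip then forces some color to 32, so 99 + 1 = 100.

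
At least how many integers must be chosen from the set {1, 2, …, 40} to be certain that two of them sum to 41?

21

Partition {1, …, 40} into 20 pairs: {1,40}, {2,39}, …, {20,21}.
Choosing 20 integers — say the integers 1 through 20 — takes one from each pair and avoids the property.
Choosing 21 forces two into the same pair by pigeonhole, and those sum to 41. So 21.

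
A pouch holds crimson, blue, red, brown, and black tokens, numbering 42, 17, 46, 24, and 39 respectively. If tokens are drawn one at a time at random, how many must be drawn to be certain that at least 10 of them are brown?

To avoid brown tokens as long as possible, exhaust the other 4 colors first.
The worst case draws every non-brown token first: 42 + 17 + 46 + 39 = 144.
The next 10 draws are then forced to be brown, giving 144 + 10 = 154.

154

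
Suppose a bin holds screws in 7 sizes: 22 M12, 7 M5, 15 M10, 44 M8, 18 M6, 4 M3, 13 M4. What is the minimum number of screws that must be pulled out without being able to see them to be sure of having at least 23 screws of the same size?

Treat the 7 sizes as pigeonholes.
In the worst case we take at most 22 of each size, but all 7 M5, all 15 M10, all 18 M6, all 4 M3, and all 13 M4 (fewer than 22), giving 22 + 7 + 15 + 22 + 18 + 4 + 13 = 101.
One more screw then forces some size to 23, so 101 + 1 = 102.

102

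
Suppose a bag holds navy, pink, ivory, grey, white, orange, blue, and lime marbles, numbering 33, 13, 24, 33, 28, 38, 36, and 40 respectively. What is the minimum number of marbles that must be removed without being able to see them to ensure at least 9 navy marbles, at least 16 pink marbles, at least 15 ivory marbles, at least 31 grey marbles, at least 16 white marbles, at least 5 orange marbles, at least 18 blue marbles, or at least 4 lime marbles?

Each of the 8 colors has its own threshold; avoid all of them simultaneously.
The worst case stops just short of every target: 8 navy, all 13 pink, 14 ivory, 30 grey, 15 white, 4 orange, 17 blue, 3 lime — 8 + 13 + 14 + 30 + 15 + 4 + 17 + 3 = 104 marbles.
One more marble must push some color to its target, so 104 + 1 = 105.

105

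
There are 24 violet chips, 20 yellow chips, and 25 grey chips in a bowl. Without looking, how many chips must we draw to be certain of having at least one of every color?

The hardest color to obtain is yellow: we could draw every other chip first — 69 − 20 = 49 chips — without a single yellow one.
The next draw must be yellow, so 49 + 1 = 50.

50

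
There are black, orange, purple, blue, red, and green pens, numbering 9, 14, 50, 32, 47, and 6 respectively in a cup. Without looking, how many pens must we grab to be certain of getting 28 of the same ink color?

In the worst case we take at most 27 of each ink color, but all 9 black, all 14 orange, and all 6 green (fewer than 27), giving 9 + 14 + 27 + 27 + 27 + 6 = 110.
One more pen then forces some ink color to 28, so 110 + 1 = 111.

111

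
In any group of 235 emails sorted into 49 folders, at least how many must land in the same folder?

If each of the 49 folders held at most 4, the total would be at most 49 × 4 = 196 < 235, a contradiction.
So at least one holds ⌈235/49⌉ = 5.

5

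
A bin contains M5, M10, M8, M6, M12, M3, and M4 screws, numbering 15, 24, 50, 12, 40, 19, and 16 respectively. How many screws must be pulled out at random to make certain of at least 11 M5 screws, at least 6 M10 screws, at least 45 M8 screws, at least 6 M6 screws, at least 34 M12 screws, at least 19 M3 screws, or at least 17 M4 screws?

Each of the 7 sizes has its own threshold; avoid all of them simultaneously.
The worst case stops just short of every target: 10 M5, 5 M10, 44 M8, 5 M6, 33 M12, 18 M3, 16 M4 — 10 + 5 + 44 + 5 + 33 + 18 + 16 = 131 screws.
One more screw must push some size to its target, so 131 + 1 = 132.

132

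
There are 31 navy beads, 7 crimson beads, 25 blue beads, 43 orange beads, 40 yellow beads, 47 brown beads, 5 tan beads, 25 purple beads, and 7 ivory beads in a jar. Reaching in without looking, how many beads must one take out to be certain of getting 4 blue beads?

209

To avoid blue beads as long as possible, exhaust the other 8 colors first.
The worst case draws every non-blue bead first: 31 + 7 + 43 + 40 + 47 + 5 + 25 + 7 = 205.
The next 4 draws are then forced to be blue, giving 205 + 4 = 209.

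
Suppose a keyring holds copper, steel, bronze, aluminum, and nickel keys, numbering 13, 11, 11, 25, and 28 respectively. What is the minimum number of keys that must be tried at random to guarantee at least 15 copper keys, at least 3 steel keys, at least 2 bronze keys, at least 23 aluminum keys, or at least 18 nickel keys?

Each of the 5 types has its own threshold; avoid all of them simultaneously.
The worst case stops just short of every target: all 13 copper, 2 steel, 1 bronze, 22 aluminum, 17 nickel — 13 + 2 + 1 + 22 + 17 = 55 keys.
One more key must push some type to its target, so 55 + 1 = 56.

56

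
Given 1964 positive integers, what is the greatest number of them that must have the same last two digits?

20

If each of the 100 possible two-digit endings held at most 19, the total would be at most 100 × 19 = 1900 < 1964, a contradiction.
So at least one holds ⌈1964/100⌉ = 20.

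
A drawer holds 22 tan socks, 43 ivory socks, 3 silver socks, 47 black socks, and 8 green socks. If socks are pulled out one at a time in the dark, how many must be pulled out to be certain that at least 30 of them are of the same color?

In the worst case we take at most 29 of each color, but all 22 tan, all 3 silver, and all 8 green (fewer than 29), giving 22 + 29 + 3 + 29 + 8 = 91.
One more sock then forces some color to 30, so 91 + 1 = 92.

92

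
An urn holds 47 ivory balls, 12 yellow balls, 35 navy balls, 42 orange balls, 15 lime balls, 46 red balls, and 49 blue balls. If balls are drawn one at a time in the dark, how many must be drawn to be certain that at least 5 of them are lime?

236

To avoid lime balls as long as possible, exhaust the other 6 colors first.
The worst case draws every non-lime ball first: 47 + 12 + 35 + 42 + 46 + 49 = 231.
The next 5 draws are then forced to be lime, giving 231 + 5 = 236.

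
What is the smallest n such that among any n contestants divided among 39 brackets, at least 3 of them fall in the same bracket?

There are 39 brackets acting as pigeonholes.
With 39 × 2 = 78 contestants we could place exactly 2 in each, with no class reaching 3.
One more forces some class to hold 3, so 78 + 1 = 79.

79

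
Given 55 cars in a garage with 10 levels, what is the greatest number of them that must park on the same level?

The 55 cars fall into 10 levels.
If each of the 10 levels held at most 5, the total would be at most 10 × 5 = 50 < 55, a contradiction.
So at least one holds ⌈55/10⌉ = 6.

6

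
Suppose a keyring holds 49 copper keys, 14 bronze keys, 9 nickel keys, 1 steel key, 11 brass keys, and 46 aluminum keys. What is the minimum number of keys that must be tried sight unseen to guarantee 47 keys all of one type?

Treat the 6 types as pigeonholes.
In the worst case we take at most 46 of each type, but all 14 bronze, all 9 nickel, all 1 steel, and all 11 brass (fewer than 46), giving 46 + 14 + 9 + 1 + 11 + 46 = 127.
One more key then forces some type to 47, so 127 + 1 = 128.

128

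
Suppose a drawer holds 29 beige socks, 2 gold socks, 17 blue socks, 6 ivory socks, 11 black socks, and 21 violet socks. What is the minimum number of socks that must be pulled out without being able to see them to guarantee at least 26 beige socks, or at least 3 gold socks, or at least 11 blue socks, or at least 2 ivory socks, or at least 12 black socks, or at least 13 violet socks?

Each of the 6 colors has its own threshold; avoid all of them simultaneously.
The worst case stops just short of every target: 25 beige, 2 gold, 10 blue, 1 ivory, 11 black, 12 violet — 25 + 2 + 10 + 1 + 11 + 12 = 61 socks.
One more sock must push some color to its target, so 61 + 1 = 62.

62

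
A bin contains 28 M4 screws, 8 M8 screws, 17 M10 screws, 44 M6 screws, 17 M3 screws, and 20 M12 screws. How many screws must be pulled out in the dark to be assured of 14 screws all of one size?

74

In the worst case we take at most 13 of each size, but all 8 M8 (fewer than 13), giving 13 + 8 + 13 + 13 + 13 + 13 = 73.
One more screw then forces some size to 14, so 73 + 1 = 74.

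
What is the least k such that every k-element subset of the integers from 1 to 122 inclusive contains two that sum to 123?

Partition {1, …, 122} into 61 pairs: {1,122}, {2,121}, …, {61,62}.
Choosing 61 integers — say the integers 1 through 61 — takes one from each pair and avoids the property.
Choosing 62 forces two into the same pair by pigeonhole, and those sum to 123. So 62.

62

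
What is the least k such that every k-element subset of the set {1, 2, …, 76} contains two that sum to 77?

39

Partition {1, …, 76} into 38 pairs: {1,76}, {2,75}, …, {38,39}.
Choosing 38 integers — say the integers 1 through 38 — takes one from each pair and avoids the property.
Choosing 39 forces two into the same pair by pigeonhole, and those sum to 77. So 39.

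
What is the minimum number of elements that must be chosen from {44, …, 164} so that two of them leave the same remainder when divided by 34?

Use the pigeonhole principle on residue classes: group the integers by remainder mod 34; there are 34 residue classes, each nonempty in this range.
Choosing one from each class (34 integers) avoids any shared remainder.
One more choice must repeat a class, so two differ by a multiple of 34. Hence 34 + 1 = 35.

35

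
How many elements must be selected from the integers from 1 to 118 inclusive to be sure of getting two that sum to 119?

60

Partition {1, …, 118} into 59 pairs: {1,118}, {2,117}, …, {59,60}.
Choosing 59 integers — say the integers 1 through 59 — takes one from each pair and avoids the property.
Choosing 60 forces two into the same pair by pigeonhole, and those sum to 119. So 60.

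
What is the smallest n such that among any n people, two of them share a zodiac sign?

There are 12 zodiac signs acting as pigeonholes.
With 12 people we could place one in each, avoiding any repeat.
One more forces some class to hold 2, so 12 + 1 = 13.

13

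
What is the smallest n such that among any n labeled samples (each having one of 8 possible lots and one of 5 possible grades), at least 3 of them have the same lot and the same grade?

There are 8 × 5 = 40 (lot, grade) combinations acting as pigeonholes.
With 40 × 2 = 80 labeled samples we could place exactly 2 in each, with no (lot, grade) pair reaching 3.
One more forces some (lot, grade) pair to hold 3, so 80 + 1 = 81.

81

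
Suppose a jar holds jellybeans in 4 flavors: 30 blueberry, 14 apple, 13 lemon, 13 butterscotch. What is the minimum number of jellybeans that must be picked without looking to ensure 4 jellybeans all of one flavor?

13

Treat the 4 flavors as pigeonholes.
The worst case takes 3 jellybeans of each flavor without reaching 4 of any: 4 × 3 = 12.
The next jellybean must bring some flavor to 4, so 12 + 1 = 13.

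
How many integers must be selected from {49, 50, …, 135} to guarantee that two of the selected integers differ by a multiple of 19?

20

Use the pigeonhole principle on residue classes: group the integers by remainder mod 19; there are 19 residue classes, each nonempty in this range.
Choosing one from each class (19 integers) avoids any shared remainder.
One more choice must repeat a class, so two differ by a multiple of 19. Hence 19 + 1 = 20.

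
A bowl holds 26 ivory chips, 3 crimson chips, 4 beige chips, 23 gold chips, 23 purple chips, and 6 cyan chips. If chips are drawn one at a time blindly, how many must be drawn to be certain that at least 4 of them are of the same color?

19

Treat the 6 colors as pigeonholes.
The worst case takes 3 chips of each color without reaching 4 of any: 6 × 3 = 18.
The next chip must bring some color to 4, so 18 + 1 = 19.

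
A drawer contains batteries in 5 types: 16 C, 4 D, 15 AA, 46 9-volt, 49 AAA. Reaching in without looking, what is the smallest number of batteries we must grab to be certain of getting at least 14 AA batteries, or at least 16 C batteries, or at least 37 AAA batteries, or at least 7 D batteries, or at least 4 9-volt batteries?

72

The worst case stops just short of every target: 15 C, all 4 D, 13 AA, 3 9-volt, 36 AAA — 15 + 4 + 13 + 3 + 36 = 71 batteries.
One more battery must push some type to its target, so 71 + 1 = 72.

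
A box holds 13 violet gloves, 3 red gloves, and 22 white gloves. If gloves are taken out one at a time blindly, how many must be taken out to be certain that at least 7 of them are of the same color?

In the worst case we take at most 6 of each color, but all 3 red (fewer than 6), giving 6 + 3 + 6 = 15.
One more glove then forces some color to 7, so 15 + 1 = 16.

16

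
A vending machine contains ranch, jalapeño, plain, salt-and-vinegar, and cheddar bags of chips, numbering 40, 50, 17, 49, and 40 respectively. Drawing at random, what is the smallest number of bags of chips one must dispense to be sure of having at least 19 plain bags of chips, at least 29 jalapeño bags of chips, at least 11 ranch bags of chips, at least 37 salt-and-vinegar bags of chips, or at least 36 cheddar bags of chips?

Each of the 5 flavors has its own threshold; avoid all of them simultaneously.
The worst case stops just short of every target: 10 ranch, 28 jalapeño, all 17 plain, 36 salt-and-vinegar, 35 cheddar — 10 + 28 + 17 + 36 + 35 = 126 bags of chips.
One more bag of chips must push some flavor to its target, so 126 + 1 = 127.

127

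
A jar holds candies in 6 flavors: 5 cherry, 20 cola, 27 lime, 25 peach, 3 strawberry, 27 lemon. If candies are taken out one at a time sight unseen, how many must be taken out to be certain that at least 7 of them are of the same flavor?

33

Treat the 6 flavors as pigeonholes.
In the worst case we take at most 6 of each flavor, but all 5 cherry and all 3 strawberry (fewer than 6), giving 5 + 6 + 6 + 6 + 3 + 6 = 32.
One more candy then forces some flavor to 7, so 32 + 1 = 33.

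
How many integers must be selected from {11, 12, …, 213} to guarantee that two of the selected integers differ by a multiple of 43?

44

Use the pigeonhole principle on residue classes: group the integers by remainder mod 43; there are 43 residue classes, each nonempty in this range.
Choosing one from each class (43 integers) avoids any shared remainder.
One more choice must repeat a class, so two differ by a multiple of 43. Hence 43 + 1 = 44.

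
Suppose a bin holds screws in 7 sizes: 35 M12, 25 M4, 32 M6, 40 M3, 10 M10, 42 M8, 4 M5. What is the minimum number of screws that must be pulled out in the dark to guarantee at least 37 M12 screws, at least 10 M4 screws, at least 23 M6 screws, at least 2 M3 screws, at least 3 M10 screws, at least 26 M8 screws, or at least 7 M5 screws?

Each of the 7 sizes has its own threshold; avoid all of them simultaneously.
The worst case stops just short of every target: all 35 M12, 9 M4, 22 M6, 1 M3, 2 M10, 25 M8, all 4 M5 — 35 + 9 + 22 + 1 + 2 + 25 + 4 = 98 screws.
One more screw must push some size to its target, so 98 + 1 = 99.

99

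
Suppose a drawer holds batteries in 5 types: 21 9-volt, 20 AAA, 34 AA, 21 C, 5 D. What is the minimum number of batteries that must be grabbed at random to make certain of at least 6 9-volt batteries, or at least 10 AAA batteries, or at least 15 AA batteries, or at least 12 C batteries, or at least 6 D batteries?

45

The worst case stops just short of every target: 5 9-volt, 9 AAA, 14 AA, 11 C, 5 D — 5 + 9 + 14 + 11 + 5 = 44 batteries.
One more battery must push some type to its target, so 44 + 1 = 45.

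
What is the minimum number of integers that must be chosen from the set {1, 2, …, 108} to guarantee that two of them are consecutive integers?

Partition {1, …, 108} into 54 pairs: {1,2}, {3,4}, …, {107,108}.
Choosing 54 integers — say the 54 even numbers 2, 4, …, 108 — takes one from each pair and avoids the property.
Choosing 55 forces two into the same pair by pigeonhole, and those are consecutive. So 55.

55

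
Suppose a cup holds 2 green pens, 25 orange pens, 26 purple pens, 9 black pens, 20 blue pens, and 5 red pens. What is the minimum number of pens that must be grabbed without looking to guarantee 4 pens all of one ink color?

18

Treat the 6 ink colors as pigeonholes.
In the worst case we take at most 3 of each ink color, but all 2 green (fewer than 3), giving 2 + 3 + 3 + 3 + 3 + 3 = 17.
One more pen then forces some ink color to 4, so 17 + 1 = 18.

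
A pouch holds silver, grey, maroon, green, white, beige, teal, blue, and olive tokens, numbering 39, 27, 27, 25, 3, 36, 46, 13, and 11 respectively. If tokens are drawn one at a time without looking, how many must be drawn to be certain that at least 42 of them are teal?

To avoid teal tokens as long as possible, exhaust the other 8 colors first.
The worst case draws every non-teal token first: 39 + 27 + 27 + 25 + 3 + 36 + 13 + 11 = 181.
The next 42 draws are then forced to be teal, giving 181 + 42 = 223.

223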